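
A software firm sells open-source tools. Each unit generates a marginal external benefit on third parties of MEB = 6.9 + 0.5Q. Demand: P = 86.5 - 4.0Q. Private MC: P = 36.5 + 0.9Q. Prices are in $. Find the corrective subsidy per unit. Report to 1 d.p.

subsidy = $13.4 per unit

Social marginal cost = private MC − MEB = 29.6 + 0.4Q.
Set SMC = demand: 29.6 + 0.4Q = 86.5 - 4.0Q → Q* = 12.9318.
The Pigouvian subsidy equals MEB at Q*: 6.9 + 0.5×12.9318 = 13.3659.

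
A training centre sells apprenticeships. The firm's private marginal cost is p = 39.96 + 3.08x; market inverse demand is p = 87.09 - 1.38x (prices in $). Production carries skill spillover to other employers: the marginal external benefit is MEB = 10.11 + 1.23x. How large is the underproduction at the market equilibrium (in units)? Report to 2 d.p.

7.15 units

Market equilibrium (private): 39.96 + 3.08x = 87.09 - 1.38x → x_m = 10.5673.
Social marginal cost = private MC − MEB = 29.85 + 1.85x.
Set SMC = demand: 29.85 + 1.85x = 87.09 - 1.38x → x* = 17.7214.
Gap = |10.5673 − 17.7214| = 7.1541.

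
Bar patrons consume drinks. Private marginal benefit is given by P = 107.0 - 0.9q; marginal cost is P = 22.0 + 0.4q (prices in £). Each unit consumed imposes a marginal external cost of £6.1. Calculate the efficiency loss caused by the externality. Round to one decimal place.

DWL = £14.3

Market equilibrium (private): 22.0 + 0.4q = 107.0 - 0.9q → q_m = 65.3846.
Social marginal benefit = demand − MEC = 100.9 - 0.9q.
Set SMB = MC: 100.9 - 0.9q = 22.0 + 0.4q → q* = 60.6923.
Between q* and q_m the wedge MC − SMB runs linearly from 0 to MEC(q_m), so the loss is a triangle.
DWL = ½ × 4.6923 × 6.1000 = 14.3115.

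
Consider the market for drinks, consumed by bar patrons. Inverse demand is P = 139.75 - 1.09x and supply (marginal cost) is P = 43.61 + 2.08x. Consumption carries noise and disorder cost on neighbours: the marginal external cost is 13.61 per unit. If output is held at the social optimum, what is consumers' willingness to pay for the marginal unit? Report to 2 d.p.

P = 111.37

Social marginal benefit = demand − MEC = 126.14 - 1.09x.
Set SMB = MC: 126.14 - 1.09x = 43.61 + 2.08x → x* = 26.0347.
Consumer price on the demand curve at x*: 139.75 − 1.09×26.0347 = 111.3722.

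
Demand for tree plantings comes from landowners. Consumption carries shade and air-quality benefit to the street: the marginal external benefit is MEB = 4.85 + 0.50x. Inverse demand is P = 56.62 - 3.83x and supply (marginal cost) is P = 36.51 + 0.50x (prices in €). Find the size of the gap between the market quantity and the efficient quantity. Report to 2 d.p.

Market equilibrium (private): 36.51 + 0.50x = 56.62 - 3.83x → x_m = 4.6443.
Social marginal benefit = demand + MEB = 61.47 - 3.33x.
Set SMB = MC: 61.47 - 3.33x = 36.51 + 0.50x → x* = 6.5170.
Gap = |4.6443 − 6.5170| = 1.8727.

1.87 units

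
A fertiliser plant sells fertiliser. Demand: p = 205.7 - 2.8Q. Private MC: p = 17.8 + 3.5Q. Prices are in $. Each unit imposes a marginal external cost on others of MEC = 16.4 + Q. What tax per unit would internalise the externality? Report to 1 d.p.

Social marginal cost = private MC + MEC = 34.2 + 4.5Q.
Set SMC = demand: 34.2 + 4.5Q = 205.7 - 2.8Q → Q* = 23.4932.
The Pigouvian tax equals MEC at Q*: 16.4 + 1.0×23.4932 = 39.8932.

tax = $39.9 per unit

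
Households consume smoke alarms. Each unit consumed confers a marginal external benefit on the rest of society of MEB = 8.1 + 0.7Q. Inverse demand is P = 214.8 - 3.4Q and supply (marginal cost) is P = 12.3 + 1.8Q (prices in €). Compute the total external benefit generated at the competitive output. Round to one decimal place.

€846.2

Market equilibrium (private): 12.3 + 1.8Q = 214.8 - 3.4Q → Q_m = 38.9423.
Total external benefit = ∫₀^{Q_m} (8.1 + 0.7Q) dQ = 8.1×38.9423 + ½×0.7×38.9423² = 846.2086.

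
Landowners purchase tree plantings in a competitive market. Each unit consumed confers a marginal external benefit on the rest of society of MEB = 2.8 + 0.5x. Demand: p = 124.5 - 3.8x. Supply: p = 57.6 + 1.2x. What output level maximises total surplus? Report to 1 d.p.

x* = 15.5

Social marginal benefit = demand + MEB = 127.3 - 3.3x.
Set SMB = MC: 127.3 - 3.3x = 57.6 + 1.2x → x* = 15.4889.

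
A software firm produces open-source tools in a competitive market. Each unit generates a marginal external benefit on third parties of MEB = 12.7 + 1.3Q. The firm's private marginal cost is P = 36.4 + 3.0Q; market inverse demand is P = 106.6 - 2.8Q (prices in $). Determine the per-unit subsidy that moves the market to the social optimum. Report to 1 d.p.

Social marginal cost = private MC − MEB = 23.7 + 1.7Q.
Set SMC = demand: 23.7 + 1.7Q = 106.6 - 2.8Q → Q* = 18.4222.
The Pigouvian subsidy equals MEB at Q*: 12.7 + 1.3×18.4222 = 36.6489.

subsidy = $36.6 per unit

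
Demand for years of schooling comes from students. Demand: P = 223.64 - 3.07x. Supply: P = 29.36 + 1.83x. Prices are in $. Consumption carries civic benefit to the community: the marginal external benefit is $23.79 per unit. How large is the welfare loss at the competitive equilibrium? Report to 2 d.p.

Market equilibrium (private): 29.36 + 1.83x = 223.64 - 3.07x → x_m = 39.6490.
Social marginal benefit = demand + MEB = 247.43 - 3.07x.
Set SMB = MC: 247.43 - 3.07x = 29.36 + 1.83x → x* = 44.5041.
Height of the DWL triangle at x_m is SMB(x_m) − MC(x_m) = MEB(x_m) = 23.7900.
DWL = ½ × 4.8551 × 23.7900 = 57.7514.

DWL = $57.75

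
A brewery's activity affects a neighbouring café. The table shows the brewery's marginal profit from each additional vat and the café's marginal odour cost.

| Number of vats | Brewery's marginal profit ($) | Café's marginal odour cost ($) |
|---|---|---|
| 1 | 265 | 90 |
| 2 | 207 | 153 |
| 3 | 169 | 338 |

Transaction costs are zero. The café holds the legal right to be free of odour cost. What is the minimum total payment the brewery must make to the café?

$243

Efficient level: marginal profit ≥ marginal odour cost through level 2, so k* = 2.
With the café holding the right, the brewery must at least compensate total damage at k*: 90 + 153 = 243.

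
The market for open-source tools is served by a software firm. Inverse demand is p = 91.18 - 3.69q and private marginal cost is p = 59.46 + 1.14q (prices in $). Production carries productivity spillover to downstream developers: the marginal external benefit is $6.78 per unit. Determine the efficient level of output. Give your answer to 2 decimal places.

Social marginal cost = private MC − MEB = 52.68 + 1.14q.
Set SMC = demand: 52.68 + 1.14q = 91.18 - 3.69q → q* = 7.9710.

q* = 7.97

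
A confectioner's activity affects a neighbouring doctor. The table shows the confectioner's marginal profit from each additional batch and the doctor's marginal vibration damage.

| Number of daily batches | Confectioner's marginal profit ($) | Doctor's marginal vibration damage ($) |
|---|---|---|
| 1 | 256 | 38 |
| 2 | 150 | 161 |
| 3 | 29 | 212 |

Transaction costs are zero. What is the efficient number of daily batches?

Bargaining reaches the level where marginal profit last exceeds marginal vibration damage.
That holds through level 1 (256 ≥ 38) but not at 2 (150 < 161).

1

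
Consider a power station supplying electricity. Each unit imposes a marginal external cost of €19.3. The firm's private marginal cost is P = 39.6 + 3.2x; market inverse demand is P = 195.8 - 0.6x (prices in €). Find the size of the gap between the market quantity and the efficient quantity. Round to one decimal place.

5.1 units

Market equilibrium (private): 39.6 + 3.2x = 195.8 - 0.6x → x_m = 41.1053.
Social marginal cost = private MC + MEC = 58.9 + 3.2x.
Set SMC = demand: 58.9 + 3.2x = 195.8 - 0.6x → x* = 36.0263.
Gap = |41.1053 − 36.0263| = 5.0790.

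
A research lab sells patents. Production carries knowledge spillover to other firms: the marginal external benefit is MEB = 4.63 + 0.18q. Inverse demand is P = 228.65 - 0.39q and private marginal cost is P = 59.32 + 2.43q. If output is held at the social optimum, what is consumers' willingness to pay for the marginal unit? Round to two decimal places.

Social marginal cost = private MC − MEB = 54.69 + 2.25q.
Set SMC = demand: 54.69 + 2.25q = 228.65 - 0.39q → q* = 65.8939.
Consumer price on the demand curve at q*: 228.65 − 0.39×65.8939 = 202.9514.

P = 202.95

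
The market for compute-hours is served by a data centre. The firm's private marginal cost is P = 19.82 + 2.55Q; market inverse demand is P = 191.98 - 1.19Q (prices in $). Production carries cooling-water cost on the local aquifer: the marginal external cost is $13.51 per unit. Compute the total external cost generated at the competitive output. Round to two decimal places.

Market equilibrium (private): 19.82 + 2.55Q = 191.98 - 1.19Q → Q_m = 46.0321.
Total external cost = MEC × Q_m = 13.51 × 46.0321 = 621.8937.

$621.89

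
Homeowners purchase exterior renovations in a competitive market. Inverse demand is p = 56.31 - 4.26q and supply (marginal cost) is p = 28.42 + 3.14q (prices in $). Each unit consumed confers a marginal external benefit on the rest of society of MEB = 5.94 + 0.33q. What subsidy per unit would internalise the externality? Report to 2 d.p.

subsidy = $7.52 per unit

Social marginal benefit = demand + MEB = 62.25 - 3.93q.
Set SMB = MC: 62.25 - 3.93q = 28.42 + 3.14q → q* = 4.7850.
The Pigouvian subsidy equals MEB at q*: 5.94 + 0.33×4.7850 = 7.5191.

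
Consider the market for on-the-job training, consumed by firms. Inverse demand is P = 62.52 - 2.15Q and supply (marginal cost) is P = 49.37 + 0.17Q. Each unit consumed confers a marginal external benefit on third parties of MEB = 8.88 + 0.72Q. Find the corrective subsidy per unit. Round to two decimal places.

subsidy = 18.79 per unit

Social marginal benefit = demand + MEB = 71.40 - 1.43Q.
Set SMB = MC: 71.40 - 1.43Q = 49.37 + 0.17Q → Q* = 13.7688.
The Pigouvian subsidy equals MEB at Q*: 8.88 + 0.72×13.7688 = 18.7935.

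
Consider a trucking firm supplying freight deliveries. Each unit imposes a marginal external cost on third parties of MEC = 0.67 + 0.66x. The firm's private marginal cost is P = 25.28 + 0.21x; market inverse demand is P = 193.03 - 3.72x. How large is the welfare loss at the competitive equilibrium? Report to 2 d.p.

Market equilibrium (private): 25.28 + 0.21x = 193.03 - 3.72x → x_m = 42.6845.
Social marginal cost = private MC + MEC = 25.95 + 0.87x.
Set SMC = demand: 25.95 + 0.87x = 193.03 - 3.72x → x* = 36.4009.
The welfare-loss triangle has base |x_m − x*| and height MEC(x_m) (the vertical gap between SMC and demand is zero at x* and MEC at x_m).
DWL = ½ × 6.2836 × 28.8418 = 90.6152.

DWL = 90.62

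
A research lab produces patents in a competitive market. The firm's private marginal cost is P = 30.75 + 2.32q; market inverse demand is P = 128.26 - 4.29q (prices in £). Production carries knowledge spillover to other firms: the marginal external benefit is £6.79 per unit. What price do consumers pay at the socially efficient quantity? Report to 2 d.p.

P = £60.57

Social marginal cost = private MC − MEB = 23.96 + 2.32q.
Set SMC = demand: 23.96 + 2.32q = 128.26 - 4.29q → q* = 15.7791.
Consumer price on the demand curve at q*: 128.26 − 4.29×15.7791 = 60.5677.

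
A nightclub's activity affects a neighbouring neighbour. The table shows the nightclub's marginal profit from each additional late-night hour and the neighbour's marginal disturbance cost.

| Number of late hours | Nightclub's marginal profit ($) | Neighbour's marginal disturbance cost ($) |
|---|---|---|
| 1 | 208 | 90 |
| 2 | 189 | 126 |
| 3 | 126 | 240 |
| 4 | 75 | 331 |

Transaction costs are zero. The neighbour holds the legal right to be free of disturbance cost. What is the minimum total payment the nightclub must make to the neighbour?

$216

Efficient level: marginal profit ≥ marginal disturbance cost through level 2, so k* = 2.
With the neighbour holding the right, the nightclub must at least compensate total damage at k*: 90 + 126 = 216.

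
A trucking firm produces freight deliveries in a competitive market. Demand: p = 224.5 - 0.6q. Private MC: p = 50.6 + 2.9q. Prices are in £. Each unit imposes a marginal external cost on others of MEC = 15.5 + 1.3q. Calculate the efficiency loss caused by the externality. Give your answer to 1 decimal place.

DWL = £668.2

Market equilibrium (private): 50.6 + 2.9q = 224.5 - 0.6q → q_m = 49.6857.
Social marginal cost = private MC + MEC = 66.1 + 4.2q.
Set SMC = demand: 66.1 + 4.2q = 224.5 - 0.6q → q* = 33.0000.
The loss is the area between SMC and demand from q* to q_m; with linear curves that's a triangle of height MEC(q_m).
DWL = ½ × 16.6857 × 80.0914 = 668.1905.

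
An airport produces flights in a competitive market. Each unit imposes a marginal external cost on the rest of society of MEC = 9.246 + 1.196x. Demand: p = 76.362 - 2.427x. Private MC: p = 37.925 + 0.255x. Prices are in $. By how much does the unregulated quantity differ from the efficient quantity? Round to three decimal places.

Market equilibrium (private): 37.925 + 0.255x = 76.362 - 2.427x → x_m = 14.3315.
Social marginal cost = private MC + MEC = 47.171 + 1.451x.
Set SMC = demand: 47.171 + 1.451x = 76.362 - 2.427x → x* = 7.5273.
Gap = |14.3315 − 7.5273| = 6.8042.

6.804 units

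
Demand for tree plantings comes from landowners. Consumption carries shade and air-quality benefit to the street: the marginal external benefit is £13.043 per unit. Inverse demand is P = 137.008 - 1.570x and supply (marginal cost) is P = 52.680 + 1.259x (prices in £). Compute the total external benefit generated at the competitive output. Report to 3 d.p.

Market equilibrium (private): 52.680 + 1.259x = 137.008 - 1.570x → x_m = 29.8084.
Total external benefit = MEB × x_m = 13.043 × 29.8084 = 388.7910.

£388.791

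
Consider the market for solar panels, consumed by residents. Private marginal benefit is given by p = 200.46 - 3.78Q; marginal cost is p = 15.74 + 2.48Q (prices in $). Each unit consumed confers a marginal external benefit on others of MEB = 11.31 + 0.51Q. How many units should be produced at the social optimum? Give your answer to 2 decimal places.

Social marginal benefit = demand + MEB = 211.77 - 3.27Q.
Set SMB = MC: 211.77 - 3.27Q = 15.74 + 2.48Q → Q* = 34.0922.

Q* = 34.09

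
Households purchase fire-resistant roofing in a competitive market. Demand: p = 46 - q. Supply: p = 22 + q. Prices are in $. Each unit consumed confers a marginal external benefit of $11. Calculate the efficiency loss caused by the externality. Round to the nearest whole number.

Market equilibrium (private): 22 + q = 46 - q → q_m = 12.0000.
Social marginal benefit = demand + MEB = 57 - q.
Set SMB = MC: 57 - q = 22 + q → q* = 17.5000.
Height of the DWL triangle at q_m is SMB(q_m) − MC(q_m) = MEB(q_m) = 11.0000.
DWL = ½ × 5.5000 × 11.0000 = 30.2500.

DWL = $30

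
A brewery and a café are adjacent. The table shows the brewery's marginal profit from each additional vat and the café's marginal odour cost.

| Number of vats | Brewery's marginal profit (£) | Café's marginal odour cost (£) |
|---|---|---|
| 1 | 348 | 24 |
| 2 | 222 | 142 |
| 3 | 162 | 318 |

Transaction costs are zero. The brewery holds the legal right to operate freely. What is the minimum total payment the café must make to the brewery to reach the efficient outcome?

Left alone the brewery would choose level 3 (marginal profit stays positive).
Efficient level: k* = 2 (marginal profit ≥ marginal odour cost through 2).
The café must at least cover the brewery's forgone profit from cutting 3→2: 162 = 162.

£162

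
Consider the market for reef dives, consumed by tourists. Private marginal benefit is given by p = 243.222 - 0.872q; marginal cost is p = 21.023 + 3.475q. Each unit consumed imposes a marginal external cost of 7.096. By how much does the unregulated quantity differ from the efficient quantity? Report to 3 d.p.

1.632 units

Market equilibrium (private): 21.023 + 3.475q = 243.222 - 0.872q → q_m = 51.1155.
Social marginal benefit = demand − MEC = 236.126 - 0.872q.
Set SMB = MC: 236.126 - 0.872q = 21.023 + 3.475q → q* = 49.4831.
Gap = |51.1155 − 49.4831| = 1.6324.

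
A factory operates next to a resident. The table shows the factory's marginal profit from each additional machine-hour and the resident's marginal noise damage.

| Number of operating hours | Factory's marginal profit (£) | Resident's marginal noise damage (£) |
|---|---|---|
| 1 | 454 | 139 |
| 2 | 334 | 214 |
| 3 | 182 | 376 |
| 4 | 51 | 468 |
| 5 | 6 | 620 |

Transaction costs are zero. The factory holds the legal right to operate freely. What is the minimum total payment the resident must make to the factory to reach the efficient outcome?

Left alone the factory would choose level 5 (marginal profit stays positive).
Efficient level: k* = 2 (marginal profit ≥ marginal noise damage through 2).
The resident must at least cover the factory's forgone profit from cutting 5→2: 182 + 51 + 6 = 239.

£239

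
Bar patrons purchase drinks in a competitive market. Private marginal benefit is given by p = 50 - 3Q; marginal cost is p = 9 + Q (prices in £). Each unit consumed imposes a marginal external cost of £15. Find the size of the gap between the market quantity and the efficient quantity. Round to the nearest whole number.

4 units

Market equilibrium (private): 9 + Q = 50 - 3Q → Q_m = 10.2500.
Social marginal benefit = demand − MEC = 35 - 3Q.
Set SMB = MC: 35 - 3Q = 9 + Q → Q* = 6.5000.
Gap = |10.2500 − 6.5000| = 3.7500.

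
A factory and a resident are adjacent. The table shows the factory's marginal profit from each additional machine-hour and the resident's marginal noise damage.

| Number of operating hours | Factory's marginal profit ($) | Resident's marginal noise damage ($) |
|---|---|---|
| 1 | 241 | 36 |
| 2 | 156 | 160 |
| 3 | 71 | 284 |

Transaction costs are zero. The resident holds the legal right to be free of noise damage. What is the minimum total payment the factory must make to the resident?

$36

Efficient level: marginal profit ≥ marginal noise damage through level 1, so k* = 1.
With the resident holding the right, the factory must at least compensate total damage at k*: 36 = 36.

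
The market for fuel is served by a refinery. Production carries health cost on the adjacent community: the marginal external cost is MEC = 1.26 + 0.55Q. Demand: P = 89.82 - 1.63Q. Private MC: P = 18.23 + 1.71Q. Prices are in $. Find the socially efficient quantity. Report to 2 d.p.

Social marginal cost = private MC + MEC = 19.49 + 2.26Q.
Set SMC = demand: 19.49 + 2.26Q = 89.82 - 1.63Q → Q* = 18.0797.

Q* = 18.08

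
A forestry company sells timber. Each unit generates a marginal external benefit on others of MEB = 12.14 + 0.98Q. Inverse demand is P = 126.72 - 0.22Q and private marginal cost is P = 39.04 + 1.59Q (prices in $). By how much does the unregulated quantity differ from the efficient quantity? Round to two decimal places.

71.82 units

Market equilibrium (private): 39.04 + 1.59Q = 126.72 - 0.22Q → Q_m = 48.4420.
Social marginal cost = private MC − MEB = 26.90 + 0.61Q.
Set SMC = demand: 26.90 + 0.61Q = 126.72 - 0.22Q → Q* = 120.2651.
Gap = |48.4420 − 120.2651| = 71.8231.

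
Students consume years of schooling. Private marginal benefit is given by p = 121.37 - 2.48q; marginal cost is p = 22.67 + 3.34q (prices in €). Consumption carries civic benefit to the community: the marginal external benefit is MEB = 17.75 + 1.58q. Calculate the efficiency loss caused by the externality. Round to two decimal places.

DWL = €233.99

Market equilibrium (private): 22.67 + 3.34q = 121.37 - 2.48q → q_m = 16.9588.
Social marginal benefit = demand + MEB = 139.12 - 0.90q.
Set SMB = MC: 139.12 - 0.90q = 22.67 + 3.34q → q* = 27.4646.
The welfare-loss triangle has base |q_m − q*| and height MEB(q_m) (the vertical gap between SMB and MC is zero at q* and MEB at q_m).
DWL = ½ × 10.5058 × 44.5448 = 233.9894.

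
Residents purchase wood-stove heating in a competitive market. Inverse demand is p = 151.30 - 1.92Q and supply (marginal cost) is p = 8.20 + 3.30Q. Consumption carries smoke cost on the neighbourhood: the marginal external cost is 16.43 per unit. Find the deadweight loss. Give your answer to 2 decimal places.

DWL = 25.86

Market equilibrium (private): 8.20 + 3.30Q = 151.30 - 1.92Q → Q_m = 27.4138.
Social marginal benefit = demand − MEC = 134.87 - 1.92Q.
Set SMB = MC: 134.87 - 1.92Q = 8.20 + 3.30Q → Q* = 24.2663.
The loss is the area between SMB and MC from Q* to Q_m; with linear curves that's a triangle of height MEC(Q_m).
DWL = ½ × 3.1475 × 16.4300 = 25.8567.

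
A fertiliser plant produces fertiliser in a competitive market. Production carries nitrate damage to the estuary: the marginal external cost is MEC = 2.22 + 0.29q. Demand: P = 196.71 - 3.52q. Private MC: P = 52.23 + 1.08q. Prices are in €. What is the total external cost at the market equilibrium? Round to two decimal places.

€212.77

Market equilibrium (private): 52.23 + 1.08q = 196.71 - 3.52q → q_m = 31.4087.
Total external cost = ∫₀^{q_m} (2.22 + 0.29q) dq = 2.22×31.4087 + ½×0.29×31.4087² = 212.7707.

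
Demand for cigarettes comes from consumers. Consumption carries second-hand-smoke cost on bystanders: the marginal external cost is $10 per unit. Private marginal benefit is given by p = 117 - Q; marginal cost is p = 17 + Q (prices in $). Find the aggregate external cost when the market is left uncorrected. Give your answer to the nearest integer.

$500

Market equilibrium (private): 17 + Q = 117 - Q → Q_m = 50.0000.
Total external cost = MEC × Q_m = 10 × 50.0000 = 500.0000.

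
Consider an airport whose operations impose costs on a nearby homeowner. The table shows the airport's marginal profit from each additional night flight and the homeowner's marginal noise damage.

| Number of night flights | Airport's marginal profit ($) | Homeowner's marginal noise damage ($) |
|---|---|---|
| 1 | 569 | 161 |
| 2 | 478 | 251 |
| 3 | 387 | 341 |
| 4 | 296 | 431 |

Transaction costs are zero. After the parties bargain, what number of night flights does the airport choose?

3

Bargaining reaches the level where marginal profit last exceeds marginal noise damage.
That holds through level 3 (387 ≥ 341) but not at 4 (296 < 431).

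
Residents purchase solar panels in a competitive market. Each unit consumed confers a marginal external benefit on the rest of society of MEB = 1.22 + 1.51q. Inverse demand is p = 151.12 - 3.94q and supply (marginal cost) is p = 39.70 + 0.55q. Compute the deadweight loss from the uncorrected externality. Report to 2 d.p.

Market equilibrium (private): 39.70 + 0.55q = 151.12 - 3.94q → q_m = 24.8151.
Social marginal benefit = demand + MEB = 152.34 - 2.43q.
Set SMB = MC: 152.34 - 2.43q = 39.70 + 0.55q → q* = 37.7987.
Height of the DWL triangle at q_m is SMB(q_m) − MC(q_m) = MEB(q_m) = 38.6909.
DWL = ½ × 12.9836 × 38.6909 = 251.1736.

DWL = 251.17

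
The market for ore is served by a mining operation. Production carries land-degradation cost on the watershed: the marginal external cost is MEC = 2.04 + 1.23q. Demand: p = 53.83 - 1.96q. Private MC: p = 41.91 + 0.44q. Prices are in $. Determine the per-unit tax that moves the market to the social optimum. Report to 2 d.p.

tax = $5.39 per unit

Social marginal cost = private MC + MEC = 43.95 + 1.67q.
Set SMC = demand: 43.95 + 1.67q = 53.83 - 1.96q → q* = 2.7218.
The Pigouvian tax equals MEC at q*: 2.04 + 1.23×2.7218 = 5.3878.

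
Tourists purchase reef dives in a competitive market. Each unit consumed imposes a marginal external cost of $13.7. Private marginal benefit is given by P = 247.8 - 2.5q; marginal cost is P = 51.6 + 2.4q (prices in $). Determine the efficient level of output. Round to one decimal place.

Social marginal benefit = demand − MEC = 234.1 - 2.5q.
Set SMB = MC: 234.1 - 2.5q = 51.6 + 2.4q → q* = 37.2449.

q* = 37.2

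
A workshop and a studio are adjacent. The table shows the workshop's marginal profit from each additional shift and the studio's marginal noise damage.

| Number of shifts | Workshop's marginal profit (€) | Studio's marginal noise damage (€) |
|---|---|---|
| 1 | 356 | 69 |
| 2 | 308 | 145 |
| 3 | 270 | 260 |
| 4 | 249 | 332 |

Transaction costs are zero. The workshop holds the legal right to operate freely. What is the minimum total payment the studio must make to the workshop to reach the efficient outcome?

Left alone the workshop would choose level 4 (marginal profit stays positive).
Efficient level: k* = 3 (marginal profit ≥ marginal noise damage through 3).
The studio must at least cover the workshop's forgone profit from cutting 4→3: 249 = 249.

€249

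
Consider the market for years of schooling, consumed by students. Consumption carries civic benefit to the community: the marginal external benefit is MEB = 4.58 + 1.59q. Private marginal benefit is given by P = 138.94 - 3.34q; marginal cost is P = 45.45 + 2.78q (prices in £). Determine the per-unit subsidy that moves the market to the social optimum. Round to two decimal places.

Social marginal benefit = demand + MEB = 143.52 - 1.75q.
Set SMB = MC: 143.52 - 1.75q = 45.45 + 2.78q → q* = 21.6490.
The Pigouvian subsidy equals MEB at q*: 4.58 + 1.59×21.6490 = 39.0019.

subsidy = £39.00 per unit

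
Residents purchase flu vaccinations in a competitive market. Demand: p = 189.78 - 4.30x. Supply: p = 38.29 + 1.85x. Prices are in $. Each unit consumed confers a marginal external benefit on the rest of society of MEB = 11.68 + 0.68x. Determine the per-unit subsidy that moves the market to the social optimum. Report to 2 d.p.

Social marginal benefit = demand + MEB = 201.46 - 3.62x.
Set SMB = MC: 201.46 - 3.62x = 38.29 + 1.85x → x* = 29.8300.
The Pigouvian subsidy equals MEB at x*: 11.68 + 0.68×29.8300 = 31.9644.

subsidy = $31.96 per unit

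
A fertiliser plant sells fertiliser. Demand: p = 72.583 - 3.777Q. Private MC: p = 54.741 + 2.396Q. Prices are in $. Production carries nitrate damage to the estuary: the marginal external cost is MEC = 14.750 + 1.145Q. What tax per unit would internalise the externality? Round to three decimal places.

Social marginal cost = private MC + MEC = 69.491 + 3.541Q.
Set SMC = demand: 69.491 + 3.541Q = 72.583 - 3.777Q → Q* = 0.4225.
The Pigouvian tax equals MEC at Q*: 14.750 + 1.145×0.4225 = 15.2338.

tax = $15.234 per unit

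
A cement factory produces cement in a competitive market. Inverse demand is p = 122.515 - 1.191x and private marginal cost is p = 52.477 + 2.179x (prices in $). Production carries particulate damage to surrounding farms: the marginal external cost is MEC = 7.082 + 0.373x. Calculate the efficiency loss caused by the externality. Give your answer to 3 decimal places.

DWL = $29.394

Market equilibrium (private): 52.477 + 2.179x = 122.515 - 1.191x → x_m = 20.7828.
Social marginal cost = private MC + MEC = 59.559 + 2.552x.
Set SMC = demand: 59.559 + 2.552x = 122.515 - 1.191x → x* = 16.8197.
The welfare-loss triangle has base |x_m − x*| and height MEC(x_m) (the vertical gap between SMC and demand is zero at x* and MEC at x_m).
DWL = ½ × 3.9631 × 14.8340 = 29.3943.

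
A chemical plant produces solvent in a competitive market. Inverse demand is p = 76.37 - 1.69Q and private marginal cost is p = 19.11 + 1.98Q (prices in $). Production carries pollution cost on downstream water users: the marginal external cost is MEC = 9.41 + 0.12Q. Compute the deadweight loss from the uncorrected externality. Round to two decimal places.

Market equilibrium (private): 19.11 + 1.98Q = 76.37 - 1.69Q → Q_m = 15.6022.
Social marginal cost = private MC + MEC = 28.52 + 2.10Q.
Set SMC = demand: 28.52 + 2.10Q = 76.37 - 1.69Q → Q* = 12.6253.
Height of the DWL triangle at Q_m is SMC(Q_m) − demand(Q_m) = MEC(Q_m) = 11.2823.
DWL = ½ × 2.9769 × 11.2823 = 16.7931.

DWL = $16.79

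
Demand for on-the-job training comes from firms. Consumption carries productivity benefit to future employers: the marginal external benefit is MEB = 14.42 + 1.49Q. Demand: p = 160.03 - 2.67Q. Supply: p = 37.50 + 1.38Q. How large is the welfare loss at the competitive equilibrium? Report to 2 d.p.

Market equilibrium (private): 37.50 + 1.38Q = 160.03 - 2.67Q → Q_m = 30.2543.
Social marginal benefit = demand + MEB = 174.45 - 1.18Q.
Set SMB = MC: 174.45 - 1.18Q = 37.50 + 1.38Q → Q* = 53.4961.
The loss is the area between SMB and MC from Q* to Q_m; with linear curves that's a triangle of height MEB(Q_m).
DWL = ½ × 23.2418 × 59.4989 = 691.4308.

DWL = 691.43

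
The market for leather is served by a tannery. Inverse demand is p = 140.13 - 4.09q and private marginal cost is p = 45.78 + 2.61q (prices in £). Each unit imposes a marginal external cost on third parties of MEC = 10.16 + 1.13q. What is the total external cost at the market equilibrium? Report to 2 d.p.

Market equilibrium (private): 45.78 + 2.61q = 140.13 - 4.09q → q_m = 14.0821.
Total external cost = ∫₀^{q_m} (10.16 + 1.13q) dq = 10.16×14.0821 + ½×1.13×14.0821² = 255.1168.

£255.12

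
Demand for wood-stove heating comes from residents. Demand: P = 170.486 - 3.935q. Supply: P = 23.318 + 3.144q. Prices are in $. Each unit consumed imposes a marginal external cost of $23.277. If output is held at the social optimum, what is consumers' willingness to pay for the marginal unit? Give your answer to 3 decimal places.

Social marginal benefit = demand − MEC = 147.209 - 3.935q.
Set SMB = MC: 147.209 - 3.935q = 23.318 + 3.144q → q* = 17.5012.
Consumer price on the demand curve at q*: 170.486 − 3.935×17.5012 = 101.6188.

P = $101.619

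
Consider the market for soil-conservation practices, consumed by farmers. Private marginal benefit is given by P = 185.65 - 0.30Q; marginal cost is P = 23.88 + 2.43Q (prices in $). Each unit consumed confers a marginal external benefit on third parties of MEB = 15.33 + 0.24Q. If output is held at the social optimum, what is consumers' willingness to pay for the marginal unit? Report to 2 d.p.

P = $164.31

Social marginal benefit = demand + MEB = 200.98 - 0.06Q.
Set SMB = MC: 200.98 - 0.06Q = 23.88 + 2.43Q → Q* = 71.1245.
Consumer price on the demand curve at Q*: 185.65 − 0.30×71.1245 = 164.3127.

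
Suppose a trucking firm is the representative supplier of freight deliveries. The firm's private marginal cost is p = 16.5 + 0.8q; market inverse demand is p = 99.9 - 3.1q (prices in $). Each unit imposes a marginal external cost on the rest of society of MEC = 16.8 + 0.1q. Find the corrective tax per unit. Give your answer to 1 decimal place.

tax = $18.5 per unit

Social marginal cost = private MC + MEC = 33.3 + 0.9q.
Set SMC = demand: 33.3 + 0.9q = 99.9 - 3.1q → q* = 16.6500.
The Pigouvian tax equals MEC at q*: 16.8 + 0.1×16.6500 = 18.4650.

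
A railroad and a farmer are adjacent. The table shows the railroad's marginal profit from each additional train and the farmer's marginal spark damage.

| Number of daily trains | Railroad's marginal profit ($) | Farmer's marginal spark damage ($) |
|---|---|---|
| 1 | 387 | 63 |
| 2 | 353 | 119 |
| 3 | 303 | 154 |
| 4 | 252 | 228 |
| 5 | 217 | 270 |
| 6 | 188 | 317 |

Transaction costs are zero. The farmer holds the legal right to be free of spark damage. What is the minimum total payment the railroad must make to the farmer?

Efficient level: marginal profit ≥ marginal spark damage through level 4, so k* = 4.
With the farmer holding the right, the railroad must at least compensate total damage at k*: 63 + 119 + 154 + 228 = 564.

$564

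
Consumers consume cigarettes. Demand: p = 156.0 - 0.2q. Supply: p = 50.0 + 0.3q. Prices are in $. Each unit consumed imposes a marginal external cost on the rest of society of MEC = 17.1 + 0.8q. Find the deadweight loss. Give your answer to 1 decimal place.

DWL = $13406.5

Market equilibrium (private): 50.0 + 0.3q = 156.0 - 0.2q → q_m = 212.0000.
Social marginal benefit = demand − MEC = 138.9 - q.
Set SMB = MC: 138.9 - q = 50.0 + 0.3q → q* = 68.3846.
Height of the DWL triangle at q_m is MC(q_m) − SMB(q_m) = MEC(q_m) = 186.7000.
DWL = ½ × 143.6154 × 186.7000 = 13406.4976.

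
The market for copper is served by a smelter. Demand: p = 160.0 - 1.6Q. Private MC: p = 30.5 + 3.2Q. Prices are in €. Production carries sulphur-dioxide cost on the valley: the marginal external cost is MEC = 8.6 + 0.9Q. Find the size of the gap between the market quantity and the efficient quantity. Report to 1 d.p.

Market equilibrium (private): 30.5 + 3.2Q = 160.0 - 1.6Q → Q_m = 26.9792.
Social marginal cost = private MC + MEC = 39.1 + 4.1Q.
Set SMC = demand: 39.1 + 4.1Q = 160.0 - 1.6Q → Q* = 21.2105.
Gap = |26.9792 − 21.2105| = 5.7687.

5.8 units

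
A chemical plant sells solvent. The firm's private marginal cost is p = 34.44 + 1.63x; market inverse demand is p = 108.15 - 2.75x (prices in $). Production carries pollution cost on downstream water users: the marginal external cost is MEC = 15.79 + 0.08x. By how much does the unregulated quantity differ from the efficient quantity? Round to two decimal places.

3.84 units

Market equilibrium (private): 34.44 + 1.63x = 108.15 - 2.75x → x_m = 16.8288.
Social marginal cost = private MC + MEC = 50.23 + 1.71x.
Set SMC = demand: 50.23 + 1.71x = 108.15 - 2.75x → x* = 12.9865.
Gap = |16.8288 − 12.9865| = 3.8423.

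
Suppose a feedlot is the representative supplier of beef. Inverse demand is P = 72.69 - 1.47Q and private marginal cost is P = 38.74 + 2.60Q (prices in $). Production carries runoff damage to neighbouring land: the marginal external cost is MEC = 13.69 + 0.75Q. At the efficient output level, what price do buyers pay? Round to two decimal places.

Social marginal cost = private MC + MEC = 52.43 + 3.35Q.
Set SMC = demand: 52.43 + 3.35Q = 72.69 - 1.47Q → Q* = 4.2033.
Consumer price on the demand curve at Q*: 72.69 − 1.47×4.2033 = 66.5111.

P = $66.51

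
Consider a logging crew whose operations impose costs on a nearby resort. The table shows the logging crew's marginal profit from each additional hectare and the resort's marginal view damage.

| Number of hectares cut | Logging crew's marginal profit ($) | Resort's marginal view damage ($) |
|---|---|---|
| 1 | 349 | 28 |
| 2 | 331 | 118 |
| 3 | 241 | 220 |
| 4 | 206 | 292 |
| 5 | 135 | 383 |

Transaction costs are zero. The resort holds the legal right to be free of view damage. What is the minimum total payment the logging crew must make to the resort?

Efficient level: marginal profit ≥ marginal view damage through level 3, so k* = 3.
With the resort holding the right, the logging crew must at least compensate total damage at k*: 28 + 118 + 220 = 366.

$366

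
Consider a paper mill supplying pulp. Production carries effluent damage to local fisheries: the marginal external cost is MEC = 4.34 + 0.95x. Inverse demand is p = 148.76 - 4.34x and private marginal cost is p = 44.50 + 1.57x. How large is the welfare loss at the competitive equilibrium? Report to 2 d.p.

DWL = 32.45

Market equilibrium (private): 44.50 + 1.57x = 148.76 - 4.34x → x_m = 17.6413.
Social marginal cost = private MC + MEC = 48.84 + 2.52x.
Set SMC = demand: 48.84 + 2.52x = 148.76 - 4.34x → x* = 14.5656.
Between x* and x_m the wedge SMC − demand runs linearly from 0 to MEC(x_m), so the loss is a triangle.
DWL = ½ × 3.0757 × 21.0992 = 32.4474.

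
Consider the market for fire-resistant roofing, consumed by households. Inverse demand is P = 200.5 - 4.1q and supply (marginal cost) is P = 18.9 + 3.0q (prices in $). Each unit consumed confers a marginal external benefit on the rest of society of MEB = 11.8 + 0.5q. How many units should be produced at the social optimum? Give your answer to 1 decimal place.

Social marginal benefit = demand + MEB = 212.3 - 3.6q.
Set SMB = MC: 212.3 - 3.6q = 18.9 + 3.0q → q* = 29.3030.

q* = 29.3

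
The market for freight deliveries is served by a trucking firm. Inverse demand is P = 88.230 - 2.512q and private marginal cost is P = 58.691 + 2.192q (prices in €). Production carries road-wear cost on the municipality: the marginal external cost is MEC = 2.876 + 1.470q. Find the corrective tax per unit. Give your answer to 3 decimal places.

Social marginal cost = private MC + MEC = 61.567 + 3.662q.
Set SMC = demand: 61.567 + 3.662q = 88.230 - 2.512q → q* = 4.3186.
The Pigouvian tax equals MEC at q*: 2.876 + 1.470×4.3186 = 9.2243.

tax = €9.224 per unit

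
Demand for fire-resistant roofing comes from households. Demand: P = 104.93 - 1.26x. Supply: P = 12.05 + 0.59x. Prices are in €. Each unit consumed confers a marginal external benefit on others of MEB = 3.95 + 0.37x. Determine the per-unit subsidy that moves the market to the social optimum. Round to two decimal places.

Social marginal benefit = demand + MEB = 108.88 - 0.89x.
Set SMB = MC: 108.88 - 0.89x = 12.05 + 0.59x → x* = 65.4257.
The Pigouvian subsidy equals MEB at x*: 3.95 + 0.37×65.4257 = 28.1575.

subsidy = €28.16 per unit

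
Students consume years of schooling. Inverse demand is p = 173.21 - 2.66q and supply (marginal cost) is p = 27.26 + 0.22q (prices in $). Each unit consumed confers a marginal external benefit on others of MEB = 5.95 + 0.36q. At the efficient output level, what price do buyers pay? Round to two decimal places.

Social marginal benefit = demand + MEB = 179.16 - 2.30q.
Set SMB = MC: 179.16 - 2.30q = 27.26 + 0.22q → q* = 60.2778.
Consumer price on the demand curve at q*: 173.21 − 2.66×60.2778 = 12.8711.

P = $12.87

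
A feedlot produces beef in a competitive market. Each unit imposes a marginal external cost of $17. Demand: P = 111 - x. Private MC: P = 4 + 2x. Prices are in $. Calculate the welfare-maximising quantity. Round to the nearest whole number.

Social marginal cost = private MC + MEC = 21 + 2x.
Set SMC = demand: 21 + 2x = 111 - x → x* = 30.0000.

x* = 30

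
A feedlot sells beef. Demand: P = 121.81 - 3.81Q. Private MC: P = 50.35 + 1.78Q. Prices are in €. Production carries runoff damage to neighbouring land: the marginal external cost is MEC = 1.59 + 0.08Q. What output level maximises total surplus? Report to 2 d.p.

Social marginal cost = private MC + MEC = 51.94 + 1.86Q.
Set SMC = demand: 51.94 + 1.86Q = 121.81 - 3.81Q → Q* = 12.3228.

Q* = 12.32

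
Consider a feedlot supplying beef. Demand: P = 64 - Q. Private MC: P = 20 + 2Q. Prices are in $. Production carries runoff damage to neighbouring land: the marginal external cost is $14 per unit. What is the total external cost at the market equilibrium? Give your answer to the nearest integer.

$205

Market equilibrium (private): 20 + 2Q = 64 - Q → Q_m = 14.6667.
Total external cost = MEC × Q_m = 14 × 14.6667 = 205.3338.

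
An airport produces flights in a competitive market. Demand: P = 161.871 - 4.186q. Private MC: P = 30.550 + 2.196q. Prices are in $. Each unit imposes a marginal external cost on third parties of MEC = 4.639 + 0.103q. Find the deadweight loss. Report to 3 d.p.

Market equilibrium (private): 30.550 + 2.196q = 161.871 - 4.186q → q_m = 20.5768.
Social marginal cost = private MC + MEC = 35.189 + 2.299q.
Set SMC = demand: 35.189 + 2.299q = 161.871 - 4.186q → q* = 19.5346.
Between q* and q_m the wedge SMC − demand runs linearly from 0 to MEC(q_m), so the loss is a triangle.
DWL = ½ × 1.0422 × 6.7584 = 3.5218.

DWL = $3.522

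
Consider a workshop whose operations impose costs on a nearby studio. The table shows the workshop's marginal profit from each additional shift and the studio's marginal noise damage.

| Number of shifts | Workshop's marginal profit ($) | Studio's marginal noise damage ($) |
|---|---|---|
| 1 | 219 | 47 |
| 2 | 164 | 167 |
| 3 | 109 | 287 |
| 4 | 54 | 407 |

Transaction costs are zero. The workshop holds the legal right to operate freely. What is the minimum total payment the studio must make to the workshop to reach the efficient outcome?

$327

Left alone the workshop would choose level 4 (marginal profit stays positive).
Efficient level: k* = 1 (marginal profit ≥ marginal noise damage through 1).
The studio must at least cover the workshop's forgone profit from cutting 4→1: 164 + 109 + 54 = 327.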